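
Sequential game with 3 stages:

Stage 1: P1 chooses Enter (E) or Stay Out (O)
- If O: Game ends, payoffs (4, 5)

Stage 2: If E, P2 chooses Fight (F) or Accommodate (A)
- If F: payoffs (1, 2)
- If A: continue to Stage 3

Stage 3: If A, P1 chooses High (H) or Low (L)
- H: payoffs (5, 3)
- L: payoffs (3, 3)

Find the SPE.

SPE: (E, A, H); Outcome (5, 3)

Work:
Stage 3: P1 chooses H (5 vs 3)
Stage 2: P2: F->2, A->3 (anticipating H). Choose A
Stage 1: P1: O->4, E->5 (anticipating A, H). Choose E
SPE path: E -> A -> H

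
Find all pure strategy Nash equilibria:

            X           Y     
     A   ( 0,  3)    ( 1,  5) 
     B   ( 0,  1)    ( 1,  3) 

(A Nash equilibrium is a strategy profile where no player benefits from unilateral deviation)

Nash equilibrium: (A, Y), (B, Y)

Work:
Best responses:
  P1 vs X: payoffs [0, 0] → best response A/B (payoff 0)
  P1 vs Y: payoffs [1, 1] → best response A/B (payoff 1)
  P2 vs A: payoffs [3, 5] → best response Y (payoff 5)
  P2 vs B: payoffs [1, 3] → best response Y (payoff 3)
Mutual best responses: (A,Y), (B,Y) → Nash equilibria.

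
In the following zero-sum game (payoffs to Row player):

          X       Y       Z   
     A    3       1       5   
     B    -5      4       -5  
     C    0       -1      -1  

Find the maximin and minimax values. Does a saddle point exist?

Maximin = 1, Minimax = 3, Saddle: False

Work:
Row minimums: [1, -5, -1] → maximin = 1
Column maximums: [3, 4, 5] → minimax = 3
No saddle point (maximin ≠ minimax). Mixed strategy needed.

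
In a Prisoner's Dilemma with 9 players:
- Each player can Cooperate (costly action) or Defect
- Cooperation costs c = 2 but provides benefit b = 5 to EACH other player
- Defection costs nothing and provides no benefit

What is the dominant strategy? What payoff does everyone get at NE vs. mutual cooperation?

Dominant: Defect; NE payoff = 0; Coop payoff = 38

Work:
Defect dominates (saves cost c = 2, benefit to others is external)
NE: All defect → everyone gets 0
If all cooperate: each receives (8)×5 - 2 = 38
Social dilemma: 38 > 0 but NE gives 0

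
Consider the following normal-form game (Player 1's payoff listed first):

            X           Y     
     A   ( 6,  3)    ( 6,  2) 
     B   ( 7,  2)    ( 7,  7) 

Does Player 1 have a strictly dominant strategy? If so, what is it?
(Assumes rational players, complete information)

Yes, Player 1's strictly dominant strategy is B

Work:
A strategy strictly dominates another if it gives a strictly higher payoff against every opponent action. Compare each pair of P1's strategies column-by-column:
  A vs B: [6 vs 7, 6 vs 7] → A does not strictly dominate B (column X: 6 ≤ 7)
  B vs A: [7 vs 6, 7 vs 6] → B strictly dominates A
B strictly dominates every other strategy → strictly dominant.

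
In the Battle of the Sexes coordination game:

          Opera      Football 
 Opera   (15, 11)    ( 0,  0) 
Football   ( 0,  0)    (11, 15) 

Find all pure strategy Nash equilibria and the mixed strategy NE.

Pure NE: (Opera, Opera) and (Football, Football); Mixed NE: p = 0.5769, q = 0.4231

Work:
Check pure NE:
(Opera, Opera): (15, 11) - no unilateral deviation beneficial
(Football, Football): (11, 15) - no unilateral deviation beneficial
Mixed NE: P1 plays Opera with p = 0.5769, P2 plays Opera with q = 0.4231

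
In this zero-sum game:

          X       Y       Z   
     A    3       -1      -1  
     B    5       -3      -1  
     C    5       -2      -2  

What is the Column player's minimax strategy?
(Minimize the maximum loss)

Column should play Y or Z (all achieve the minimum), value = -1

Work:
Column player minimizes Row's maximum payoff:
Column X: max payoff to Row = 5
Column Y: max payoff to Row = -1
Column Z: max payoff to Row = -1
Minimum is -1, achieved by columns Y, Z (tied).
Each of Y or Z is a minimax strategy.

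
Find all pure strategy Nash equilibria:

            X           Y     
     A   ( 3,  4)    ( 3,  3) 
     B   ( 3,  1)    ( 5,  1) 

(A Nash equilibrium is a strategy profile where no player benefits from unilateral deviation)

Nash equilibrium: (A, X), (B, X), (B, Y)

Work:
Best responses:
  P1 vs X: payoffs [3, 3] → best response A/B (payoff 3)
  P1 vs Y: payoffs [3, 5] → best response B (payoff 5)
  P2 vs A: payoffs [4, 3] → best response X (payoff 4)
  P2 vs B: payoffs [1, 1] → best response X/Y (payoff 1)
Mutual best responses: (A,X), (B,X), (B,Y) → Nash equilibria.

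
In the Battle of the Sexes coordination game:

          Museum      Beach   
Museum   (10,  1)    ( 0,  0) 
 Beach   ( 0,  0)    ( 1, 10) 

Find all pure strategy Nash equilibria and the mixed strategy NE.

Pure NE: (Museum, Museum) and (Beach, Beach); Mixed NE: p = 0.9091, q = 0.0909

Work:
Check pure NE:
(Museum, Museum): (10, 1) - no unilateral deviation beneficial
(Beach, Beach): (1, 10) - no unilateral deviation beneficial
Mixed NE: P1 plays Museum with p = 0.9091, P2 plays Museum with q = 0.0909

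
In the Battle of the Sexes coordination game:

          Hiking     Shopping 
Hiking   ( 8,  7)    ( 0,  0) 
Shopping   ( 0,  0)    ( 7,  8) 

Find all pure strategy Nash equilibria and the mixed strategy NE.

Pure NE: (Hiking, Hiking) and (Shopping, Shopping); Mixed NE: p = 0.5333, q = 0.4667

Work:
Check pure NE:
(Hiking, Hiking): (8, 7) - no unilateral deviation beneficial
(Shopping, Shopping): (7, 8) - no unilateral deviation beneficial
Mixed NE: P1 plays Hiking with p = 0.5333, P2 plays Hiking with q = 0.4667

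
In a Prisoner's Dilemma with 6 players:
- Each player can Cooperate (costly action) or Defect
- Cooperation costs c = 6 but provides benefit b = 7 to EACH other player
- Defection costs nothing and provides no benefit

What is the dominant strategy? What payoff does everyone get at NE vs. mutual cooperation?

Dominant: Defect; NE payoff = 0; Coop payoff = 29

Work:
Defect dominates (saves cost c = 6, benefit to others is external)
NE: All defect → everyone gets 0
If all cooperate: each receives (5)×7 - 6 = 29
Social dilemma: 29 > 0 but NE gives 0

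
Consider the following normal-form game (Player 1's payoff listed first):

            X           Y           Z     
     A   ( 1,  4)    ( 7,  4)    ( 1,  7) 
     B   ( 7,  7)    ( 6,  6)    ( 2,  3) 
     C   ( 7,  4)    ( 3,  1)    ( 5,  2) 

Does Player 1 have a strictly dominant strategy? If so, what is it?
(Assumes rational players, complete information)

No strictly dominant strategy exists for Player 1

Work:
A strategy strictly dominates another if it gives a strictly higher payoff against every opponent action. Compare each pair of P1's strategies column-by-column:
  A vs B: [1 vs 7, 7 vs 6, 1 vs 2] → A does not strictly dominate B (column X: 1 ≤ 7)
  A vs C: [1 vs 7, 7 vs 3, 1 vs 5] → A does not strictly dominate C (column X: 1 ≤ 7)
  B vs A: [7 vs 1, 6 vs 7, 2 vs 1] → B does not strictly dominate A (column Y: 6 ≤ 7)
  B vs C: [7 vs 7, 6 vs 3, 2 vs 5] → B does not strictly dominate C (column X: 7 ≤ 7)
  C vs A: [7 vs 1, 3 vs 7, 5 vs 1] → C does not strictly dominate A (column Y: 3 ≤ 7)
  C vs B: [7 vs 7, 3 vs 6, 5 vs 2] → C does not strictly dominate B (column X: 7 ≤ 7)
No single strategy strictly dominates all others → no strictly dominant strategy.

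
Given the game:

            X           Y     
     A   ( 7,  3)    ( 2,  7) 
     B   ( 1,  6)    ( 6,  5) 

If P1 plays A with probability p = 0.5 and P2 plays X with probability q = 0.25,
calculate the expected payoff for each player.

E[P1] = 4.0, E[P2] = 5.625

Work:
E[P1] = p·q·π₁(A,X) + p·(1-q)·π₁(A,Y) + (1-p)·q·π₁(B,X) + (1-p)·(1-q)·π₁(B,Y)
= 0.5·0.25·7 + 0.5·0.75·2 + 0.5·0.25·1 + 0.5·0.75·6
= 4.0

E[P2] = 5.625 (similar calculation)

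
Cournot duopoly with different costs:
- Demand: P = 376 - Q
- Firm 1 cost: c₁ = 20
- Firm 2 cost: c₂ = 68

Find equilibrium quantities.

q₁* = 134.67, q₂* = 86.67

Work:
Reaction: q₁ = (376 - 20 - q₂)/2
Reaction: q₂ = (376 - 68 - q₁)/2
Solve simultaneously:
q₁* = (376 - 2×20 + 68)/3 = 134.67
q₂* = (376 - 2×68 + 20)/3 = 86.67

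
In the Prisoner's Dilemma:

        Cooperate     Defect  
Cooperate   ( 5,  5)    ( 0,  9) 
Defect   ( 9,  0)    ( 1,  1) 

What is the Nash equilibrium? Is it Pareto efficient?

(Defect, Defect) is NE; not Pareto efficient

Work:
Defect dominates Cooperate for both players:
If P2 cooperates: Defect (9) > Cooperate (5)
If P2 defects: Defect (1) > Cooperate (0)
NE: (Defect, Defect) with payoff (1, 1)
But (Cooperate, Cooperate) = (5, 5) Pareto dominates (1, 1)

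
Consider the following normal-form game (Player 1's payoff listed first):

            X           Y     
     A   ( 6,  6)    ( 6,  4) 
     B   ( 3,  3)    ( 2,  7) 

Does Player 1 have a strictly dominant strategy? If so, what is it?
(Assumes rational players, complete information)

Yes, Player 1's strictly dominant strategy is A

Work:
A strategy strictly dominates another if it gives a strictly higher payoff against every opponent action. Compare each pair of P1's strategies column-by-column:
  A vs B: [6 vs 3, 6 vs 2] → A strictly dominates B
  B vs A: [3 vs 6, 2 vs 6] → B does not strictly dominate A (column X: 3 ≤ 6)
A strictly dominates every other strategy → strictly dominant.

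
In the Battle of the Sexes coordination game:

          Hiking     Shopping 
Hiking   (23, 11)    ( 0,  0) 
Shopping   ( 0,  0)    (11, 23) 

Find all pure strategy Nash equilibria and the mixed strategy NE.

Pure NE: (Hiking, Hiking) and (Shopping, Shopping); Mixed NE: p = 0.6765, q = 0.3235

Work:
Check pure NE:
(Hiking, Hiking): (23, 11) - no unilateral deviation beneficial
(Shopping, Shopping): (11, 23) - no unilateral deviation beneficial
Mixed NE: P1 plays Hiking with p = 0.6765, P2 plays Hiking with q = 0.3235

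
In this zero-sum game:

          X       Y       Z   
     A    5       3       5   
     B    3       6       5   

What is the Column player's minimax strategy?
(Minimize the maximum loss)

Column should play X or Z (all achieve the minimum), value = 5

Work:
Column player minimizes Row's maximum payoff:
Column X: max payoff to Row = 5
Column Y: max payoff to Row = 6
Column Z: max payoff to Row = 5
Minimum is 5, achieved by columns X, Z (tied).
Each of X or Z is a minimax strategy.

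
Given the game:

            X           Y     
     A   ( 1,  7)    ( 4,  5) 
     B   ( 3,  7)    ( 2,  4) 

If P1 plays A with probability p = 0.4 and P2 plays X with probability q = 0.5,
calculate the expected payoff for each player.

E[P1] = 2.5, E[P2] = 5.7

Work:
E[P1] = p·q·π₁(A,X) + p·(1-q)·π₁(A,Y) + (1-p)·q·π₁(B,X) + (1-p)·(1-q)·π₁(B,Y)
= 0.4·0.5·1 + 0.4·0.5·4 + 0.6·0.5·3 + 0.6·0.5·2
= 2.5

E[P2] = 5.7 (similar calculation)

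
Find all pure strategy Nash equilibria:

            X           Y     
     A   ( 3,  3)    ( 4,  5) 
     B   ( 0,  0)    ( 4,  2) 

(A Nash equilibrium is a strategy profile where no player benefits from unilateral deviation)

Nash equilibrium: (A, Y), (B, Y)

Work:
Best responses:
  P1 vs X: payoffs [3, 0] → best response A (payoff 3)
  P1 vs Y: payoffs [4, 4] → best response A/B (payoff 4)
  P2 vs A: payoffs [3, 5] → best response Y (payoff 5)
  P2 vs B: payoffs [0, 2] → best response Y (payoff 2)
Mutual best responses: (A,Y), (B,Y) → Nash equilibria.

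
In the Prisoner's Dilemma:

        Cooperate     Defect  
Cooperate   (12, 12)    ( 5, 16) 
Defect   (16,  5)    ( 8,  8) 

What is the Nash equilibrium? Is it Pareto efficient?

(Defect, Defect) is NE; not Pareto efficient

Work:
Defect dominates Cooperate for both players:
If P2 cooperates: Defect (16) > Cooperate (12)
If P2 defects: Defect (8) > Cooperate (5)
NE: (Defect, Defect) with payoff (8, 8)
But (Cooperate, Cooperate) = (12, 12) Pareto dominates (8, 8)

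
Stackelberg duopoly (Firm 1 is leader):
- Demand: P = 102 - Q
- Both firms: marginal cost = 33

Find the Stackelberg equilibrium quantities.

q₁* (leader) = 34.5, q₂* (follower) = 17.25

Work:
Follower's reaction: q₂ = (a - c - q₁)/2
Leader substitutes: π₁ = q₁·(a - q₁ - (a-c-q₁)/2 - c)
FOC: q₁* = (102 - 33)/2 = 34.50
Then: q₂* = (102 - 33 - 34.5)/2 = 17.25
Leader has first-mover advantage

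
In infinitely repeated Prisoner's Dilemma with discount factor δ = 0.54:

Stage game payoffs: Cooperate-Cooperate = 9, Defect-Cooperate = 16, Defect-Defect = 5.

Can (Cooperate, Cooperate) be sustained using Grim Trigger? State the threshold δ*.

δ* = 0.6364; since δ = 0.54 < 0.6364, cooperation cannot be sustained

Work:
For Grim Trigger:
Cooperate forever: 9/(1-δ)
Defect then punished: 16 + 5·δ/(1-δ)
Need: 9/(1-δ) ≥ 16 + 5·δ/(1-δ)
Solving: δ ≥ (T-R)/(T-P) = (16-9)/(16-5) = 0.6364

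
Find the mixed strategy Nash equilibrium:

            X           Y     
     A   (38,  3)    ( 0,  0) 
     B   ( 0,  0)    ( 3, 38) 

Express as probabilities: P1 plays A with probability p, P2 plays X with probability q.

p = 0.9268, q = 0.0732

Work:
Find probabilities that make opponent indifferent:
P2 chooses q to make P1 indifferent between A and B
P1 chooses p to make P2 indifferent between X and Y
Mixed NE: P1 plays (A: 0.9268, B: 0.0732), P2 plays (X: 0.0732, Y: 0.9268)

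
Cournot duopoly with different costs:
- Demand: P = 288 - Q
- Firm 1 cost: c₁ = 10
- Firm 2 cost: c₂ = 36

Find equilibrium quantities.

q₁* = 101.33, q₂* = 75.33

Work:
Reaction: q₁ = (288 - 10 - q₂)/2
Reaction: q₂ = (288 - 36 - q₁)/2
Solve simultaneously:
q₁* = (288 - 2×10 + 36)/3 = 101.33
q₂* = (288 - 2×36 + 10)/3 = 75.33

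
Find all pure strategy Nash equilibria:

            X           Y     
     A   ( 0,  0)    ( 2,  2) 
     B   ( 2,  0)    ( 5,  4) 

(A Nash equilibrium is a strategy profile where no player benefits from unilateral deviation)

Nash equilibrium: (B, Y)

Work:
Best responses:
  P1 vs X: payoffs [0, 2] → best response B (payoff 2)
  P1 vs Y: payoffs [2, 5] → best response B (payoff 5)
  P2 vs A: payoffs [0, 2] → best response Y (payoff 2)
  P2 vs B: payoffs [0, 4] → best response Y (payoff 4)
Mutual best responses: (B,Y) → Nash equilibria.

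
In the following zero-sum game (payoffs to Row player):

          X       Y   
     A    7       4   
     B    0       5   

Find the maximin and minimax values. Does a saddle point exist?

Maximin = 4, Minimax = 5, Saddle: False

Work:
Row minimums: [4, 0] → maximin = 4
Column maximums: [7, 5] → minimax = 5
No saddle point (maximin ≠ minimax). Mixed strategy needed.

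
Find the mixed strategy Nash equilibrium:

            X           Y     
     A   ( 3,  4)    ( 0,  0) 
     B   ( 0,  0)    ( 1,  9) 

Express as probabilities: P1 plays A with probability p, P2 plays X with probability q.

p = 0.6923, q = 0.25

Work:
Find probabilities that make opponent indifferent:
P2 chooses q to make P1 indifferent between A and B
P1 chooses p to make P2 indifferent between X and Y
Mixed NE: P1 plays (A: 0.6923, B: 0.3077), P2 plays (X: 0.25, Y: 0.75)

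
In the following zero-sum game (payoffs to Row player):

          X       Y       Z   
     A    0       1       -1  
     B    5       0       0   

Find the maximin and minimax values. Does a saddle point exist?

Maximin = 0, Minimax = 0, Saddle: True

Work:
Row minimums: [-1, 0] → maximin = 0
Column maximums: [5, 1, 0] → minimax = 0
Saddle point exists! Game value = 0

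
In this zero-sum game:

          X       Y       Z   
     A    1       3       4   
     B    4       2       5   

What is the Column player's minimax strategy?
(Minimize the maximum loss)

Column should play Y, value = 3

Work:
Column player minimizes Row's maximum payoff:
Column X: max payoff to Row = 4
Column Y: max payoff to Row = 3
Column Z: max payoff to Row = 5
Minimum is 3, achieved by column Y.
Minimax strategy: Y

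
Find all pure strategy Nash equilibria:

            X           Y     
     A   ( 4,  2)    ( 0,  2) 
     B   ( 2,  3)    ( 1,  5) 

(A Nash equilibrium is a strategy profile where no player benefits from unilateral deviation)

Nash equilibrium: (A, X), (B, Y)

Work:
Best responses:
  P1 vs X: payoffs [4, 2] → best response A (payoff 4)
  P1 vs Y: payoffs [0, 1] → best response B (payoff 1)
  P2 vs A: payoffs [2, 2] → best response X/Y (payoff 2)
  P2 vs B: payoffs [3, 5] → best response Y (payoff 5)
Mutual best responses: (A,X), (B,Y) → Nash equilibria.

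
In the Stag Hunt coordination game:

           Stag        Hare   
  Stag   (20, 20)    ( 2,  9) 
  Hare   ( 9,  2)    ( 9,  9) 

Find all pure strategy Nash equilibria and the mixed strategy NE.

Pure NE: (Stag, Stag) and (Hare, Hare); Mixed NE: p = 0.3889, q = 0.3889

Work:
Check pure NE:
(Stag, Stag): (20, 20) - no unilateral deviation beneficial
(Hare, Hare): (9, 9) - no unilateral deviation beneficial
Mixed NE: P1 plays Stag with p = 0.3889, P2 plays Stag with q = 0.3889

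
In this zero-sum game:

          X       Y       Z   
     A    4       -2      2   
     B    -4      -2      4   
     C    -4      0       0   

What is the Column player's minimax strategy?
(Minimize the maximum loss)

Column should play Y, value = 0

Work:
Column player minimizes Row's maximum payoff:
Column X: max payoff to Row = 4
Column Y: max payoff to Row = 0
Column Z: max payoff to Row = 4
Minimum is 0, achieved by column Y.
Minimax strategy: Y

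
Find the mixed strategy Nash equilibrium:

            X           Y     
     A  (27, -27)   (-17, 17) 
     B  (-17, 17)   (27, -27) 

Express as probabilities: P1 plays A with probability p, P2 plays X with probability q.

p = 0.5, q = 0.5

Work:
Find probabilities that make opponent indifferent:
P2 chooses q to make P1 indifferent between A and B
P1 chooses p to make P2 indifferent between X and Y
Mixed NE: P1 plays (A: 0.5, B: 0.5), P2 plays (X: 0.5, Y: 0.5)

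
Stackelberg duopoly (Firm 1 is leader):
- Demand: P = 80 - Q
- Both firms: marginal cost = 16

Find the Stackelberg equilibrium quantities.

q₁* (leader) = 32.0, q₂* (follower) = 16.0

Work:
Follower's reaction: q₂ = (a - c - q₁)/2
Leader substitutes: π₁ = q₁·(a - q₁ - (a-c-q₁)/2 - c)
FOC: q₁* = (80 - 16)/2 = 32.00
Then: q₂* = (80 - 16 - 32.0)/2 = 16.00
Leader has first-mover advantage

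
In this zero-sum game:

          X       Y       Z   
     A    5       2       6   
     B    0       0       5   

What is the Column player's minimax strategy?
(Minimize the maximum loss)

Column should play Y, value = 2

Work:
Column player minimizes Row's maximum payoff:
Column X: max payoff to Row = 5
Column Y: max payoff to Row = 2
Column Z: max payoff to Row = 6
Minimum is 2, achieved by column Y.
Minimax strategy: Y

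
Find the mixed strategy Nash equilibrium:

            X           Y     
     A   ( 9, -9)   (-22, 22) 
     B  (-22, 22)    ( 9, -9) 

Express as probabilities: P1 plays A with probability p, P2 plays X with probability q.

p = 0.5, q = 0.5

Work:
Find probabilities that make opponent indifferent:
P2 chooses q to make P1 indifferent between A and B
P1 chooses p to make P2 indifferent between X and Y
Mixed NE: P1 plays (A: 0.5, B: 0.5), P2 plays (X: 0.5, Y: 0.5)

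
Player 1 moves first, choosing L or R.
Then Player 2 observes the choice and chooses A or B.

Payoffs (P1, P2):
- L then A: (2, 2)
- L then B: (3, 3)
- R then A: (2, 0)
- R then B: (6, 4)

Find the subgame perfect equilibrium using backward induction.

P1 plays R, P2 plays B after L and B after R; Payoff (6, 4)

Work:
Backward induction:
After L: P2 chooses B → P1 gets 3
After R: P2 chooses B → P1 gets 6
P1 chooses R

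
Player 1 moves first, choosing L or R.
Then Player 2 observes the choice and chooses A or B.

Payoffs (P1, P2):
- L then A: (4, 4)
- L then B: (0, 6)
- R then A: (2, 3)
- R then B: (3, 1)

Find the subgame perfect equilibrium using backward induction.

P1 plays R, P2 plays B after L and A after R; Payoff (2, 3)

Work:
Backward induction:
After L: P2 chooses B → P1 gets 0
After R: P2 chooses A → P1 gets 2
P1 chooses R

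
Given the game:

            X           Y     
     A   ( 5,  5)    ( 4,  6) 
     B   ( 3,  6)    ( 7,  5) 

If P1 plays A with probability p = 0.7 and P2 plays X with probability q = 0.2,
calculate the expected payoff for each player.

E[P1] = 4.8, E[P2] = 5.62

Work:
E[P1] = p·q·π₁(A,X) + p·(1-q)·π₁(A,Y) + (1-p)·q·π₁(B,X) + (1-p)·(1-q)·π₁(B,Y)
= 0.7·0.2·5 + 0.7·0.8·4 + 0.3·0.2·3 + 0.3·0.8·7
= 4.8

E[P2] = 5.62 (similar calculation)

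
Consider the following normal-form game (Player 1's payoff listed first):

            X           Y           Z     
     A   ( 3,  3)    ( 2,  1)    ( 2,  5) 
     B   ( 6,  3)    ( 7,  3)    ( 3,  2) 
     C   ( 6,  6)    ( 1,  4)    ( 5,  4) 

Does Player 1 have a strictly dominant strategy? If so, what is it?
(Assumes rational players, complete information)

No strictly dominant strategy exists for Player 1

Work:
A strategy strictly dominates another if it gives a strictly higher payoff against every opponent action. Compare each pair of P1's strategies column-by-column:
  A vs B: [3 vs 6, 2 vs 7, 2 vs 3] → A does not strictly dominate B (column X: 3 ≤ 6)
  A vs C: [3 vs 6, 2 vs 1, 2 vs 5] → A does not strictly dominate C (column X: 3 ≤ 6)
  B vs A: [6 vs 3, 7 vs 2, 3 vs 2] → B strictly dominates A
  B vs C: [6 vs 6, 7 vs 1, 3 vs 5] → B does not strictly dominate C (column X: 6 ≤ 6)
  C vs A: [6 vs 3, 1 vs 2, 5 vs 2] → C does not strictly dominate A (column Y: 1 ≤ 2)
  C vs B: [6 vs 6, 1 vs 7, 5 vs 3] → C does not strictly dominate B (column X: 6 ≤ 6)
No single strategy strictly dominates all others → no strictly dominant strategy.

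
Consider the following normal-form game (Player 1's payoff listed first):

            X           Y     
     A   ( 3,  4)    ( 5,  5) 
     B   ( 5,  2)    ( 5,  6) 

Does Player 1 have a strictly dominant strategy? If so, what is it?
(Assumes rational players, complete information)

No strictly dominant strategy exists for Player 1

Work:
A strategy strictly dominates another if it gives a strictly higher payoff against every opponent action. Compare each pair of P1's strategies column-by-column:
  A vs B: [3 vs 5, 5 vs 5] → A does not strictly dominate B (column X: 3 ≤ 5)
  B vs A: [5 vs 3, 5 vs 5] → B does not strictly dominate A (column Y: 5 ≤ 5)
No single strategy strictly dominates all others → no strictly dominant strategy.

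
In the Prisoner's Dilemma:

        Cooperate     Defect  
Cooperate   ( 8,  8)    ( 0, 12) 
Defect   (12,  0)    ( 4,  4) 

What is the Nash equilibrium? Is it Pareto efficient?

(Defect, Defect) is NE; not Pareto efficient

Work:
Defect dominates Cooperate for both players:
If P2 cooperates: Defect (12) > Cooperate (8)
If P2 defects: Defect (4) > Cooperate (0)
NE: (Defect, Defect) with payoff (4, 4)
But (Cooperate, Cooperate) = (8, 8) Pareto dominates (4, 4)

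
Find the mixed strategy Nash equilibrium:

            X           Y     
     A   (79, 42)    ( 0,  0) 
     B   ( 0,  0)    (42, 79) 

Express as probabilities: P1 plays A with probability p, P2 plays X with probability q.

p = 0.6529, q = 0.3471

Work:
Find probabilities that make opponent indifferent:
P2 chooses q to make P1 indifferent between A and B
P1 chooses p to make P2 indifferent between X and Y
Mixed NE: P1 plays (A: 0.6529, B: 0.3471), P2 plays (X: 0.3471, Y: 0.6529)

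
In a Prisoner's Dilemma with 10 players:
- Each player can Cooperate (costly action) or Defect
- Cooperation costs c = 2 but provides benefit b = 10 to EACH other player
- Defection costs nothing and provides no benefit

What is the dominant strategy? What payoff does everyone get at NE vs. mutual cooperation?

Dominant: Defect; NE payoff = 0; Coop payoff = 88

Work:
Defect dominates (saves cost c = 2, benefit to others is external)
NE: All defect → everyone gets 0
If all cooperate: each receives (9)×10 - 2 = 88
Social dilemma: 88 > 0 but NE gives 0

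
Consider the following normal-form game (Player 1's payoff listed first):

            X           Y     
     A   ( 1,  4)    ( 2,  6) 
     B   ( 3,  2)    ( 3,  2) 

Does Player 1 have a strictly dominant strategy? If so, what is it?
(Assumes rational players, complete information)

Yes, Player 1's strictly dominant strategy is B

Work:
A strategy strictly dominates another if it gives a strictly higher payoff against every opponent action. Compare each pair of P1's strategies column-by-column:
  A vs B: [1 vs 3, 2 vs 3] → A does not strictly dominate B (column X: 1 ≤ 3)
  B vs A: [3 vs 1, 3 vs 2] → B strictly dominates A
B strictly dominates every other strategy → strictly dominant.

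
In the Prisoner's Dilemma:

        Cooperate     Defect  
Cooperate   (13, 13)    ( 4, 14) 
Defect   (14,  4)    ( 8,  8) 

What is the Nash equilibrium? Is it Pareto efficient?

(Defect, Defect) is NE; not Pareto efficient

Work:
Defect dominates Cooperate for both players:
If P2 cooperates: Defect (14) > Cooperate (13)
If P2 defects: Defect (8) > Cooperate (4)
NE: (Defect, Defect) with payoff (8, 8)
But (Cooperate, Cooperate) = (13, 13) Pareto dominates (8, 8)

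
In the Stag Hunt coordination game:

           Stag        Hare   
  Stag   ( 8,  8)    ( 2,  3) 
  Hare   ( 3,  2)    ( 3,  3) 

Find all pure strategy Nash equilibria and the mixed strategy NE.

Pure NE: (Stag, Stag) and (Hare, Hare); Mixed NE: p = 0.1667, q = 0.1667

Work:
Check pure NE:
(Stag, Stag): (8, 8) - no unilateral deviation beneficial
(Hare, Hare): (3, 3) - no unilateral deviation beneficial
Mixed NE: P1 plays Stag with p = 0.1667, P2 plays Stag with q = 0.1667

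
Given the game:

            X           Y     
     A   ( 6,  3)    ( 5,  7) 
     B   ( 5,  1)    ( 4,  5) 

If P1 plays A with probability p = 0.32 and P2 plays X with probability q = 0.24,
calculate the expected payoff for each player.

E[P1] = 4.56, E[P2] = 4.68

Work:
E[P1] = p·q·π₁(A,X) + p·(1-q)·π₁(A,Y) + (1-p)·q·π₁(B,X) + (1-p)·(1-q)·π₁(B,Y)
= 0.32·0.24·6 + 0.32·0.76·5 + 0.68·0.24·5 + 0.68·0.76·4
= 4.56

E[P2] = 4.68 (similar calculation)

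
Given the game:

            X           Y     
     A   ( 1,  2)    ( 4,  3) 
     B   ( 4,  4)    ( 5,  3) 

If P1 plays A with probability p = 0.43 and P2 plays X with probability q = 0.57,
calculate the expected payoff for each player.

E[P1] = 3.5098, E[P2] = 3.0798

Work:
E[P1] = p·q·π₁(A,X) + p·(1-q)·π₁(A,Y) + (1-p)·q·π₁(B,X) + (1-p)·(1-q)·π₁(B,Y)
= 0.43·0.57·1 + 0.43·0.43·4 + 0.57·0.57·4 + 0.57·0.43·5
= 3.5098

E[P2] = 3.0798 (similar calculation)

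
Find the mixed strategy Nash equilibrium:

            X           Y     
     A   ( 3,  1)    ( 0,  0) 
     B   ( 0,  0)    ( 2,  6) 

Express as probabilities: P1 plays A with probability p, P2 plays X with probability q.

p = 0.8571, q = 0.4

Work:
Find probabilities that make opponent indifferent:
P2 chooses q to make P1 indifferent between A and B
P1 chooses p to make P2 indifferent between X and Y
Mixed NE: P1 plays (A: 0.8571, B: 0.1429), P2 plays (X: 0.4, Y: 0.6)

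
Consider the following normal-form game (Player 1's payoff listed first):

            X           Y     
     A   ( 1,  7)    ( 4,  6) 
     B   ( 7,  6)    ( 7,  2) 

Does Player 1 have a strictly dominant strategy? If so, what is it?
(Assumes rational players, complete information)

Yes, Player 1's strictly dominant strategy is B

Work:
A strategy strictly dominates another if it gives a strictly higher payoff against every opponent action. Compare each pair of P1's strategies column-by-column:
  A vs B: [1 vs 7, 4 vs 7] → A does not strictly dominate B (column X: 1 ≤ 7)
  B vs A: [7 vs 1, 7 vs 4] → B strictly dominates A
B strictly dominates every other strategy → strictly dominant.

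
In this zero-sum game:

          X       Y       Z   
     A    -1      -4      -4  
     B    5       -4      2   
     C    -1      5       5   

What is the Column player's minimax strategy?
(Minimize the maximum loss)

Column should play X or Y or Z (all achieve the minimum), value = 5

Work:
Column player minimizes Row's maximum payoff:
Column X: max payoff to Row = 5
Column Y: max payoff to Row = 5
Column Z: max payoff to Row = 5
Minimum is 5, achieved by columns X, Y, Z (tied).
Each of X or Y or Z is a minimax strategy.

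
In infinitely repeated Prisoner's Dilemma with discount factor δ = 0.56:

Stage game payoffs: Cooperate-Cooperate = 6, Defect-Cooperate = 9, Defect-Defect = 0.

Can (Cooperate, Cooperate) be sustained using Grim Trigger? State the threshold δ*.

δ* = 0.3333; since δ = 0.56 ≥ 0.3333, cooperation can be sustained

Work:
For Grim Trigger:
Cooperate forever: 6/(1-δ)
Defect then punished: 9 + 0·δ/(1-δ)
Need: 6/(1-δ) ≥ 9 + 0·δ/(1-δ)
Solving: δ ≥ (T-R)/(T-P) = (9-6)/(9-0) = 0.3333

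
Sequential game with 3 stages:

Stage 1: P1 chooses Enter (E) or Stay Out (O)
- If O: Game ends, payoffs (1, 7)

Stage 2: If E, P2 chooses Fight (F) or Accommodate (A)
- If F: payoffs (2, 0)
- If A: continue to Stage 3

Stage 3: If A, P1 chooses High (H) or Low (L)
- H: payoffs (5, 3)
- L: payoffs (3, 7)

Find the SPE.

SPE: (E, A, H); Outcome (5, 3)

Work:
Stage 3: P1 chooses H (5 vs 3)
Stage 2: P2: F->0, A->3 (anticipating H). Choose A
Stage 1: P1: O->1, E->5 (anticipating A, H). Choose E
SPE path: E -> A -> H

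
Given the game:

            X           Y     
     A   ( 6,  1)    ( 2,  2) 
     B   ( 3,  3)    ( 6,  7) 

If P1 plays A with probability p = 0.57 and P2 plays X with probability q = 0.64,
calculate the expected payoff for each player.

E[P1] = 4.3536, E[P2] = 2.6844

Work:
E[P1] = p·q·π₁(A,X) + p·(1-q)·π₁(A,Y) + (1-p)·q·π₁(B,X) + (1-p)·(1-q)·π₁(B,Y)
= 0.57·0.64·6 + 0.57·0.36·2 + 0.43·0.64·3 + 0.43·0.36·6
= 4.3536

E[P2] = 2.6844 (similar calculation)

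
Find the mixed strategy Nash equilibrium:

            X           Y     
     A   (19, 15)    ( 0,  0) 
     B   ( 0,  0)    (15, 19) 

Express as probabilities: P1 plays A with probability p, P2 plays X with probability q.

p = 0.5588, q = 0.4412

Work:
Find probabilities that make opponent indifferent:
P2 chooses q to make P1 indifferent between A and B
P1 chooses p to make P2 indifferent between X and Y
Mixed NE: P1 plays (A: 0.5588, B: 0.4412), P2 plays (X: 0.4412, Y: 0.5588)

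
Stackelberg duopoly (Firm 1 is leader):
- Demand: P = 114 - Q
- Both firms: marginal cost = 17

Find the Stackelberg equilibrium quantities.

q₁* (leader) = 48.5, q₂* (follower) = 24.25

Work:
Follower's reaction: q₂ = (a - c - q₁)/2
Leader substitutes: π₁ = q₁·(a - q₁ - (a-c-q₁)/2 - c)
FOC: q₁* = (114 - 17)/2 = 48.50
Then: q₂* = (114 - 17 - 48.5)/2 = 24.25
Leader has first-mover advantage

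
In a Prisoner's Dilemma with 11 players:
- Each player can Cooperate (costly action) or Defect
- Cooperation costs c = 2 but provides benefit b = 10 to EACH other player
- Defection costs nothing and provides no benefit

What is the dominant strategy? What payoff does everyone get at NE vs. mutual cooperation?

Dominant: Defect; NE payoff = 0; Coop payoff = 98

Work:
Defect dominates (saves cost c = 2, benefit to others is external)
NE: All defect → everyone gets 0
If all cooperate: each receives (10)×10 - 2 = 98
Social dilemma: 98 > 0 but NE gives 0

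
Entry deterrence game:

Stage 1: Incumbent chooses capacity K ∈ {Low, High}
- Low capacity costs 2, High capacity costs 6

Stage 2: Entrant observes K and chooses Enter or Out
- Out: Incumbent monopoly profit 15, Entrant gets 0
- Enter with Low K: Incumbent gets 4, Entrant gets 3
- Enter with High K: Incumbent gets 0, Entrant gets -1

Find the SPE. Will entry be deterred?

SPE: (High, Enter|Low, Out|High); Entry deterred. Incumbent net profit = 9

Work:
After Low K: Entrant enters (3 > 0)
After High K: Entrant stays out (-1 < 0)
Incumbent: Low → 4−2=2, High → 15−6=9
Incumbent chooses High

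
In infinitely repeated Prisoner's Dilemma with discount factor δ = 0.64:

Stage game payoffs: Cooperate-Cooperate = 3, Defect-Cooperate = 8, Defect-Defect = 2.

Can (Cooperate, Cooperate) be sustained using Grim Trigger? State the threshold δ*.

δ* = 0.8333; since δ = 0.64 < 0.8333, cooperation cannot be sustained

Work:
For Grim Trigger:
Cooperate forever: 3/(1-δ)
Defect then punished: 8 + 2·δ/(1-δ)
Need: 3/(1-δ) ≥ 8 + 2·δ/(1-δ)
Solving: δ ≥ (T-R)/(T-P) = (8-3)/(8-2) = 0.8333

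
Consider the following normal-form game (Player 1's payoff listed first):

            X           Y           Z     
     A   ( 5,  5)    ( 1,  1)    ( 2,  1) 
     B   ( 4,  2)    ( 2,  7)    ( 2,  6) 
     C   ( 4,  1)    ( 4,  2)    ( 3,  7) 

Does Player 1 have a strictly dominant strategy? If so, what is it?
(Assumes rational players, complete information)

No strictly dominant strategy exists for Player 1

Work:
A strategy strictly dominates another if it gives a strictly higher payoff against every opponent action. Compare each pair of P1's strategies column-by-column:
  A vs B: [5 vs 4, 1 vs 2, 2 vs 2] → A does not strictly dominate B (column Y: 1 ≤ 2)
  A vs C: [5 vs 4, 1 vs 4, 2 vs 3] → A does not strictly dominate C (column Y: 1 ≤ 4)
  B vs A: [4 vs 5, 2 vs 1, 2 vs 2] → B does not strictly dominate A (column X: 4 ≤ 5)
  B vs C: [4 vs 4, 2 vs 4, 2 vs 3] → B does not strictly dominate C (column X: 4 ≤ 4)
  C vs A: [4 vs 5, 4 vs 1, 3 vs 2] → C does not strictly dominate A (column X: 4 ≤ 5)
  C vs B: [4 vs 4, 4 vs 2, 3 vs 2] → C does not strictly dominate B (column X: 4 ≤ 4)
No single strategy strictly dominates all others → no strictly dominant strategy.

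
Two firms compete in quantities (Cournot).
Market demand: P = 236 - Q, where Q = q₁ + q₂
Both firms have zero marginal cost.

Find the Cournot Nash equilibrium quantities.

q₁* = q₂* = 78.67; P* = 78.67

Work:
Profit: π_i = P·q_i = (a - q_i - q_j)·q_i
FOC: ∂π_i/∂q_i = a - 2q_i - q_j = 0
Reaction function: q_i = (236 - q_j)/2
Symmetry: q* = 236/3 = 78.67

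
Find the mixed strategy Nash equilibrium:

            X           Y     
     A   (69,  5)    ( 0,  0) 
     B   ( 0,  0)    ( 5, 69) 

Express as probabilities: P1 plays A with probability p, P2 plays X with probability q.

p = 0.9324, q = 0.0676

Work:
Find probabilities that make opponent indifferent:
P2 chooses q to make P1 indifferent between A and B
P1 chooses p to make P2 indifferent between X and Y
Mixed NE: P1 plays (A: 0.9324, B: 0.0676), P2 plays (X: 0.0676, Y: 0.9324)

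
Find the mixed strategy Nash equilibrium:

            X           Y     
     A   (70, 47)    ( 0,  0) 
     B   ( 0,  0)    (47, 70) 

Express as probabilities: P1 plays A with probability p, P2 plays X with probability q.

p = 0.5983, q = 0.4017

Work:
Find probabilities that make opponent indifferent:
P2 chooses q to make P1 indifferent between A and B
P1 chooses p to make P2 indifferent between X and Y
Mixed NE: P1 plays (A: 0.5983, B: 0.4017), P2 plays (X: 0.4017, Y: 0.5983)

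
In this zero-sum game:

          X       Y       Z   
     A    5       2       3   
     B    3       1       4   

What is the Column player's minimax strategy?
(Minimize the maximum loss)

Column should play Y, value = 2

Work:
Column player minimizes Row's maximum payoff:
Column X: max payoff to Row = 5
Column Y: max payoff to Row = 2
Column Z: max payoff to Row = 4
Minimum is 2, achieved by column Y.
Minimax strategy: Y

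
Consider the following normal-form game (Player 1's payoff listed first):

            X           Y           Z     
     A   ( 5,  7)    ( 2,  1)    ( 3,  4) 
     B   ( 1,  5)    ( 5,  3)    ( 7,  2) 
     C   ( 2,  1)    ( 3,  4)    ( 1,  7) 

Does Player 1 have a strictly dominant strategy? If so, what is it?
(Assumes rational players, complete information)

No strictly dominant strategy exists for Player 1

Work:
A strategy strictly dominates another if it gives a strictly higher payoff against every opponent action. Compare each pair of P1's strategies column-by-column:
  A vs B: [5 vs 1, 2 vs 5, 3 vs 7] → A does not strictly dominate B (column Y: 2 ≤ 5)
  A vs C: [5 vs 2, 2 vs 3, 3 vs 1] → A does not strictly dominate C (column Y: 2 ≤ 3)
  B vs A: [1 vs 5, 5 vs 2, 7 vs 3] → B does not strictly dominate A (column X: 1 ≤ 5)
  B vs C: [1 vs 2, 5 vs 3, 7 vs 1] → B does not strictly dominate C (column X: 1 ≤ 2)
  C vs A: [2 vs 5, 3 vs 2, 1 vs 3] → C does not strictly dominate A (column X: 2 ≤ 5)
  C vs B: [2 vs 1, 3 vs 5, 1 vs 7] → C does not strictly dominate B (column Y: 3 ≤ 5)
No single strategy strictly dominates all others → no strictly dominant strategy.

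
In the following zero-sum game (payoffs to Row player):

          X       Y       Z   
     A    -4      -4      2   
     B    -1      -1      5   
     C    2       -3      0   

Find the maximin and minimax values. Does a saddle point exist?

Maximin = -1, Minimax = -1, Saddle: True

Work:
Row minimums: [-4, -1, -3] → maximin = -1
Column maximums: [2, -1, 5] → minimax = -1
Saddle point exists! Game value = -1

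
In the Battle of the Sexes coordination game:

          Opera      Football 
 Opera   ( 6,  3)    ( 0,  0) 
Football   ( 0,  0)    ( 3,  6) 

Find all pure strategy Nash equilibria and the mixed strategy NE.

Pure NE: (Opera, Opera) and (Football, Football); Mixed NE: p = 0.6667, q = 0.3333

Work:
Check pure NE:
(Opera, Opera): (6, 3) - no unilateral deviation beneficial
(Football, Football): (3, 6) - no unilateral deviation beneficial
Mixed NE: P1 plays Opera with p = 0.6667, P2 plays Opera with q = 0.3333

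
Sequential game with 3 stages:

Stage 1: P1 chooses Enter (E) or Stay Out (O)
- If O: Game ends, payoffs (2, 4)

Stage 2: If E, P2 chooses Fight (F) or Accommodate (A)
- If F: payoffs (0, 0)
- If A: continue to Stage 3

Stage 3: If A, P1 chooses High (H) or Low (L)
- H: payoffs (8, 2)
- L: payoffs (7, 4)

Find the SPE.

SPE: (E, A, H); Outcome (8, 2)

Work:
Stage 3: P1 chooses H (8 vs 7)
Stage 2: P2: F->0, A->2 (anticipating H). Choose A
Stage 1: P1: O->2, E->8 (anticipating A, H). Choose E
SPE path: E -> A -> H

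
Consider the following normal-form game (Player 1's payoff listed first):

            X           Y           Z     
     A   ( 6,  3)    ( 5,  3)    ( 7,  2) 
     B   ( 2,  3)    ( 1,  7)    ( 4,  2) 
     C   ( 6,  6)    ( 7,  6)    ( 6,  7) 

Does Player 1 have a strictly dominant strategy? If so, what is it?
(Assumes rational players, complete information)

No strictly dominant strategy exists for Player 1

Work:
A strategy strictly dominates another if it gives a strictly higher payoff against every opponent action. Compare each pair of P1's strategies column-by-column:
  A vs B: [6 vs 2, 5 vs 1, 7 vs 4] → A strictly dominates B
  A vs C: [6 vs 6, 5 vs 7, 7 vs 6] → A does not strictly dominate C (column X: 6 ≤ 6)
  B vs A: [2 vs 6, 1 vs 5, 4 vs 7] → B does not strictly dominate A (column X: 2 ≤ 6)
  B vs C: [2 vs 6, 1 vs 7, 4 vs 6] → B does not strictly dominate C (column X: 2 ≤ 6)
  C vs A: [6 vs 6, 7 vs 5, 6 vs 7] → C does not strictly dominate A (column X: 6 ≤ 6)
  C vs B: [6 vs 2, 7 vs 1, 6 vs 4] → C strictly dominates B
No single strategy strictly dominates all others → no strictly dominant strategy.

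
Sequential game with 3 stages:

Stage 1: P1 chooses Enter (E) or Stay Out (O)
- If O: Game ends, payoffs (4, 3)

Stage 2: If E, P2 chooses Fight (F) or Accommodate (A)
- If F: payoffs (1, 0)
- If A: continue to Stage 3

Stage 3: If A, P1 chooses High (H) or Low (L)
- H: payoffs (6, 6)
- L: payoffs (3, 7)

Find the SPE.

SPE: (E, A, H); Outcome (6, 6)

Work:
Stage 3: P1 chooses H (6 vs 3)
Stage 2: P2: F->0, A->6 (anticipating H). Choose A
Stage 1: P1: O->4, E->6 (anticipating A, H). Choose E
SPE path: E -> A -> H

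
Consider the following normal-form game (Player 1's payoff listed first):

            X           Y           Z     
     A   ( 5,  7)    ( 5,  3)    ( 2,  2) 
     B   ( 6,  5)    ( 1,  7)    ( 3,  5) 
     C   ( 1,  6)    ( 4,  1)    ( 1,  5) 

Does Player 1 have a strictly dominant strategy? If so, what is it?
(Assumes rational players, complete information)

No strictly dominant strategy exists for Player 1

Work:
A strategy strictly dominates another if it gives a strictly higher payoff against every opponent action. Compare each pair of P1's strategies column-by-column:
  A vs B: [5 vs 6, 5 vs 1, 2 vs 3] → A does not strictly dominate B (column X: 5 ≤ 6)
  A vs C: [5 vs 1, 5 vs 4, 2 vs 1] → A strictly dominates C
  B vs A: [6 vs 5, 1 vs 5, 3 vs 2] → B does not strictly dominate A (column Y: 1 ≤ 5)
  B vs C: [6 vs 1, 1 vs 4, 3 vs 1] → B does not strictly dominate C (column Y: 1 ≤ 4)
  C vs A: [1 vs 5, 4 vs 5, 1 vs 2] → C does not strictly dominate A (column X: 1 ≤ 5)
  C vs B: [1 vs 6, 4 vs 1, 1 vs 3] → C does not strictly dominate B (column X: 1 ≤ 6)
No single strategy strictly dominates all others → no strictly dominant strategy.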